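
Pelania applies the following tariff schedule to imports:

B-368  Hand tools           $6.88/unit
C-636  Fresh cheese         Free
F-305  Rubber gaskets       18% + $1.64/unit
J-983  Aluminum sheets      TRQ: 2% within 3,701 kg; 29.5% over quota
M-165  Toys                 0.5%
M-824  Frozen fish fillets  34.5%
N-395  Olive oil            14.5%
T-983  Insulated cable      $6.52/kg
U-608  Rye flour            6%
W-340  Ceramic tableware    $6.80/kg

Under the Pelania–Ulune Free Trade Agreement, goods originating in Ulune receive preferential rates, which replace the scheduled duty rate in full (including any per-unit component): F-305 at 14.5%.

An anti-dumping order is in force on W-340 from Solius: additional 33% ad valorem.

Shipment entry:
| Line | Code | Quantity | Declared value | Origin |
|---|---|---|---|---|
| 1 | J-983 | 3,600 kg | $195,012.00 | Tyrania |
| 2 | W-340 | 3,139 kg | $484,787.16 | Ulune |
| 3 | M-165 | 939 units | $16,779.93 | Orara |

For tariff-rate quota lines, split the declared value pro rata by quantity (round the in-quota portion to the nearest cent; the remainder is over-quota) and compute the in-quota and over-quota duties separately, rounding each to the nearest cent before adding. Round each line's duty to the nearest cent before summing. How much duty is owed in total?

$25,329.34

Line 1 (J-983, Tyrania, 3,600 kg, $195,012.00):
Code J-983 is under a tariff-rate quota (threshold 3,701 kg). Quantity 3,600 kg is within the quota, so the in-quota rate 2% applies to the full value.
Duty = $195,012.00 × 2% = $3,900.24.
Line 2 (W-340, Ulune, 3,139 kg, $484,787.16):
Base rate for W-340 is $6.80/kg.
Origin Ulune is the FTA partner but W-340 is not on the preference list; base rate stands.
The additional-duty order on W-340 targets Solius, not Ulune; it does not apply.
Duty = 3,139 × $6.80 = $21,345.20.
Line 3 (M-165, Orara, 939 units, $16,779.93):
Base rate for M-165 is 0.5%.
Duty = $16,779.93 × 0.5% = $83.90.
Total = $3,900.24 + $21,345.20 + $83.90 = $25,329.34.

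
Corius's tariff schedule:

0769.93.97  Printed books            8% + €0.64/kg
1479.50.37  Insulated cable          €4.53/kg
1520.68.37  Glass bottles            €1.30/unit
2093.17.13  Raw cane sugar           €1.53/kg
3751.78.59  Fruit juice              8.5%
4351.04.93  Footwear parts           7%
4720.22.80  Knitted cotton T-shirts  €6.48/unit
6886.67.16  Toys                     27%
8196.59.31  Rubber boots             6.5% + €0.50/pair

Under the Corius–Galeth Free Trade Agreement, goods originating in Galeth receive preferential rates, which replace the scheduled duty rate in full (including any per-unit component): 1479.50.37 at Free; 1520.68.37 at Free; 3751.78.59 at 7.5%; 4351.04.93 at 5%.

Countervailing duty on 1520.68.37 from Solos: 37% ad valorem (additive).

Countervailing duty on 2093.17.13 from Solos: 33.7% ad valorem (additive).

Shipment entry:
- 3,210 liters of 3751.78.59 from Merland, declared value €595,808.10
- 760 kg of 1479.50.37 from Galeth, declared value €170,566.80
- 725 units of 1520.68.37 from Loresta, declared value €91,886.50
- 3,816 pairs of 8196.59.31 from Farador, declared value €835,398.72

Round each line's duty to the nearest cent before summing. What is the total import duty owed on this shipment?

€107,795.11

Line 1 (3751.78.59, Merland, 3,210 liters, €595,808.10):
Base rate for 3751.78.59 is 8.5%.
3751.78.59 has an FTA preferential rate, but origin Merland is not Galeth; base rate stands.
Duty = €595,808.10 × 8.5% = €50,643.69.
Line 2 (1479.50.37, Galeth, 760 kg, €170,566.80):
Base rate for 1479.50.37 is €4.53/kg.
Origin Galeth qualifies under the Corius–Galeth agreement and 1479.50.37 is covered: preferential rate Free applies instead.
Duty = €170,566.80 × 0% = €0.00.
Line 3 (1520.68.37, Loresta, 725 units, €91,886.50):
Base rate for 1520.68.37 is €1.30/unit.
1520.68.37 has an FTA preferential rate, but origin Loresta is not Galeth; base rate stands.
The additional-duty order on 1520.68.37 targets Solos, not Loresta; it does not apply.
Duty = 725 × €1.30 = €942.50.
Line 4 (8196.59.31, Farador, 3,816 pairs, €835,398.72):
Base rate for 8196.59.31 is 6.5% + €0.50/pair.
Duty = €835,398.72 × 6.5% + 3,816 × €0.50 = €56,208.92.
Total = €50,643.69 + €0.00 + €942.50 + €56,208.92 = €107,795.11.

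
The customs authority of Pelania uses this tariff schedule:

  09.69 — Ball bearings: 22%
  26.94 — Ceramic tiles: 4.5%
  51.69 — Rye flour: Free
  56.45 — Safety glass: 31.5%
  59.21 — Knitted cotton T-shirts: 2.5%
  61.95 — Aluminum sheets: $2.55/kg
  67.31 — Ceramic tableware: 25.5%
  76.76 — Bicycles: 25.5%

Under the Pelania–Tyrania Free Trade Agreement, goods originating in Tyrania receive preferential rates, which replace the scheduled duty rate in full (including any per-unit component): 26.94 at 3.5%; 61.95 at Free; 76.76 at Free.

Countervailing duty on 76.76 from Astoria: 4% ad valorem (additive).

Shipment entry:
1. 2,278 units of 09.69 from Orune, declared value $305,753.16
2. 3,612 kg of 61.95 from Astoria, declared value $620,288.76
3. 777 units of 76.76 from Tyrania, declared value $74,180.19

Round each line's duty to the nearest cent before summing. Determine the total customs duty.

$76,476.30

Line 1 (09.69, Orune, 2,278 units, $305,753.16):
Base rate for 09.69 is 22%.
Duty = $305,753.16 × 22% = $67,265.70.
Line 2 (61.95, Astoria, 3,612 kg, $620,288.76):
Base rate for 61.95 is $2.55/kg.
61.95 has an FTA preferential rate, but origin Astoria is not Tyrania; base rate stands.
Duty = 3,612 × $2.55 = $9,210.60.
Line 3 (76.76, Tyrania, 777 units, $74,180.19):
Base rate for 76.76 is 25.5%.
Origin Tyrania qualifies under the Pelania–Tyrania agreement and 76.76 is covered: preferential rate Free applies instead.
The additional-duty order on 76.76 targets Astoria, not Tyrania; it does not apply.
Duty = $74,180.19 × 0% = $0.00.
Total = $67,265.70 + $9,210.60 + $0.00 = $76,476.30.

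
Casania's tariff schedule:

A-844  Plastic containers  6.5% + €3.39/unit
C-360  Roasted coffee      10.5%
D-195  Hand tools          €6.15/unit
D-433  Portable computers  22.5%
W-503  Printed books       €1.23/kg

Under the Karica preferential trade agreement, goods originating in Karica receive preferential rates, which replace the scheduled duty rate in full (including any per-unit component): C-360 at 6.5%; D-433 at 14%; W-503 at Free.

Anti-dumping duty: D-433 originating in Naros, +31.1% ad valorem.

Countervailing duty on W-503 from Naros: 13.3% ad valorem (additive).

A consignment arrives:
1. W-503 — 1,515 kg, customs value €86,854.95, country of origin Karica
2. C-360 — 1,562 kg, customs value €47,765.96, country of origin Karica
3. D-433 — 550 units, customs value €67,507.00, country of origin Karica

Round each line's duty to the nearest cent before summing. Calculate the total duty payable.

Line 1 (W-503, Karica, 1,515 kg, €86,854.95):
Base rate for W-503 is €1.23/kg.
Origin Karica qualifies under the Casania–Karica agreement and W-503 is covered: preferential rate Free applies instead.
The additional-duty order on W-503 targets Naros, not Karica; it does not apply.
Duty = €86,854.95 × 0% = €0.00.
Line 2 (C-360, Karica, 1,562 kg, €47,765.96):
Base rate for C-360 is 10.5%.
Origin Karica qualifies under the Casania–Karica agreement and C-360 is covered: preferential rate 6.5% applies instead.
Duty = €47,765.96 × 6.5% = €3,104.79.
Line 3 (D-433, Karica, 550 units, €67,507.00):
Base rate for D-433 is 22.5%.
Origin Karica qualifies under the Casania–Karica agreement and D-433 is covered: preferential rate 14% applies instead.
The additional-duty order on D-433 targets Naros, not Karica; it does not apply.
Duty = €67,507.00 × 14% = €9,450.98.
Total = €0.00 + €3,104.79 + €9,450.98 = €12,555.77.

€12,555.77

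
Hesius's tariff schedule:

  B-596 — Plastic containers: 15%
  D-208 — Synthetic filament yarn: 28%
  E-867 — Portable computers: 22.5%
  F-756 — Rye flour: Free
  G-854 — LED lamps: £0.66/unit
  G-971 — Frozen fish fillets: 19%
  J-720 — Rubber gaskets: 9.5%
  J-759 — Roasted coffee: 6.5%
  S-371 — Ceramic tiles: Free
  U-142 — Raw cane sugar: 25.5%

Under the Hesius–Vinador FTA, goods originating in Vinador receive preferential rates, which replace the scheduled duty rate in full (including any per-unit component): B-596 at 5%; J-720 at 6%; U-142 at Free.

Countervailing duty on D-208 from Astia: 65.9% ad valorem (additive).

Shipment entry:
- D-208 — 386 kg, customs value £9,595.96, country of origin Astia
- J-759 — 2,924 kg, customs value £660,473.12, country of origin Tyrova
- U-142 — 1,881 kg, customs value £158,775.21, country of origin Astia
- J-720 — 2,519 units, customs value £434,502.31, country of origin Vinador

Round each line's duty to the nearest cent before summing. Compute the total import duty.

Line 1 (D-208, Astia, 386 kg, £9,595.96):
Base rate for D-208 is 28%.
Additional duty on D-208 from Astia: +65.9%. Applied ad valorem rate: 28% + 65.9% = 93.9%.
Duty = £9,595.96 × 93.9% = £9,010.61.
Line 2 (J-759, Tyrova, 2,924 kg, £660,473.12):
Base rate for J-759 is 6.5%.
Duty = £660,473.12 × 6.5% = £42,930.75.
Line 3 (U-142, Astia, 1,881 kg, £158,775.21):
Base rate for U-142 is 25.5%.
U-142 has an FTA preferential rate, but origin Astia is not Vinador; base rate stands.
Duty = £158,775.21 × 25.5% = £40,487.68.
Line 4 (J-720, Vinador, 2,519 units, £434,502.31):
Base rate for J-720 is 9.5%.
Origin Vinador qualifies under the Hesius–Vinador agreement and J-720 is covered: preferential rate 6% applies instead.
Duty = £434,502.31 × 6% = £26,070.14.
Total = £9,010.61 + £42,930.75 + £40,487.68 + £26,070.14 = £118,499.18.

£118,499.18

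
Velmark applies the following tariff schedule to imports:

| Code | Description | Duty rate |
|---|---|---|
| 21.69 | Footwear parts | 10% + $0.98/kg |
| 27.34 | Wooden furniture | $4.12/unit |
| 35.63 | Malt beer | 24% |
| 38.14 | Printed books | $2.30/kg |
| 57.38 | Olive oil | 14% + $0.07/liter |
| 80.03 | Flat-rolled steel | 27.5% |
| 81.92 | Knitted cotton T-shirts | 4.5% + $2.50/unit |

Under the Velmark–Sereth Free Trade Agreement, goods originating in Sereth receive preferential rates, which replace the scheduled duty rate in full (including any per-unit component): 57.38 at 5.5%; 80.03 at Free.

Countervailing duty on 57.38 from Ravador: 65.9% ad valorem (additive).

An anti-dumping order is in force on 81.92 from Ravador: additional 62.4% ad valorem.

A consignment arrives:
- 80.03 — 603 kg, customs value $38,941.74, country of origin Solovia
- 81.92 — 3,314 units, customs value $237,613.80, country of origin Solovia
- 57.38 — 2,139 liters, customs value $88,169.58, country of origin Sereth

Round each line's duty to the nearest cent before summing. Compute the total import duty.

$34,535.93

Line 1 (80.03, Solovia, 603 kg, $38,941.74):
Base rate for 80.03 is 27.5%.
80.03 has an FTA preferential rate, but origin Solovia is not Sereth; base rate stands.
Duty = $38,941.74 × 27.5% = $10,708.98.
Line 2 (81.92, Solovia, 3,314 units, $237,613.80):
Base rate for 81.92 is 4.5% + $2.50/unit.
The additional-duty order on 81.92 targets Ravador, not Solovia; it does not apply.
Duty = $237,613.80 × 4.5% + 3,314 × $2.50 = $18,977.62.
Line 3 (57.38, Sereth, 2,139 liters, $88,169.58):
Base rate for 57.38 is 14% + $0.07/liter.
Origin Sereth qualifies under the Velmark–Sereth agreement and 57.38 is covered: preferential rate 5.5% applies instead.
The additional-duty order on 57.38 targets Ravador, not Sereth; it does not apply.
Duty = $88,169.58 × 5.5% = $4,849.33.
Total = $10,708.98 + $18,977.62 + $4,849.33 = $34,535.93.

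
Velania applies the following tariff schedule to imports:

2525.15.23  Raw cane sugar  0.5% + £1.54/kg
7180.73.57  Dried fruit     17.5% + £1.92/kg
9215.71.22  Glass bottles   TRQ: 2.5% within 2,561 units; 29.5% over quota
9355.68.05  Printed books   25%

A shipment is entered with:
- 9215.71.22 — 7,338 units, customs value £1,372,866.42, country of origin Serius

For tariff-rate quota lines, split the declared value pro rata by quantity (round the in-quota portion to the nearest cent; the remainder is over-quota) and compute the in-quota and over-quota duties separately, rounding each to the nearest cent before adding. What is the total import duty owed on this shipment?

Line 1 (9215.71.22, Serius, 7,338 units, £1,372,866.42):
Code 9215.71.22 is under a tariff-rate quota (threshold 2,561 units). In-quota: 2,561 units at 2.5%; over-quota: 4,777 units at 29.5%.
Pro-rata value split: in-quota = £1,372,866.42 × 2,561/7,338 = £479,137.49; over-quota = £1,372,866.42 − £479,137.49 = £893,728.93.
In-quota duty = £479,137.49 × 2.5% = £11,978.44. Over-quota duty = £893,728.93 × 29.5% = £263,650.03.
Line duty = £11,978.44 + £263,650.03 = £275,628.47.

£275,628.47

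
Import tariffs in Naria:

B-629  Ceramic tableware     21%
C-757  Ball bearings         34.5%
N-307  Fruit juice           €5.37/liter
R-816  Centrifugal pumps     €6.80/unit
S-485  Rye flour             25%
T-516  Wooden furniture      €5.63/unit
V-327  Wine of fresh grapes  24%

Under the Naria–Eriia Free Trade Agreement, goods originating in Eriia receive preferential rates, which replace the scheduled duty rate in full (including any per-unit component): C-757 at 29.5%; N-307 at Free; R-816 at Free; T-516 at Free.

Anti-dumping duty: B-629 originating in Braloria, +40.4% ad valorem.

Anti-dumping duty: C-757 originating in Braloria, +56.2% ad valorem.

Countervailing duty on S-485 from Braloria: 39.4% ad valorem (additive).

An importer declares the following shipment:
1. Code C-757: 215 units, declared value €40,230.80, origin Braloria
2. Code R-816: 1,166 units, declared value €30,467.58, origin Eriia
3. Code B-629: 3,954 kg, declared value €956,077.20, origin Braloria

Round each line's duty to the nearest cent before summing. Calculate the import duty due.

Line 1 (C-757, Braloria, 215 units, €40,230.80):
Base rate for C-757 is 34.5%.
C-757 has an FTA preferential rate, but origin Braloria is not Eriia; base rate stands.
Additional duty on C-757 from Braloria: +56.2%. Applied ad valorem rate: 34.5% + 56.2% = 90.7%.
Duty = €40,230.80 × 90.7% = €36,489.34.
Line 2 (R-816, Eriia, 1,166 units, €30,467.58):
Base rate for R-816 is €6.80/unit.
Origin Eriia qualifies under the Naria–Eriia agreement and R-816 is covered: preferential rate Free applies instead.
Duty = €30,467.58 × 0% = €0.00.
Line 3 (B-629, Braloria, 3,954 kg, €956,077.20):
Base rate for B-629 is 21%.
Additional duty on B-629 from Braloria: +40.4%. Applied ad valorem rate: 21% + 40.4% = 61.4%.
Duty = €956,077.20 × 61.4% = €587,031.40.
Total = €36,489.34 + €0.00 + €587,031.40 = €623,520.74.

€623,520.74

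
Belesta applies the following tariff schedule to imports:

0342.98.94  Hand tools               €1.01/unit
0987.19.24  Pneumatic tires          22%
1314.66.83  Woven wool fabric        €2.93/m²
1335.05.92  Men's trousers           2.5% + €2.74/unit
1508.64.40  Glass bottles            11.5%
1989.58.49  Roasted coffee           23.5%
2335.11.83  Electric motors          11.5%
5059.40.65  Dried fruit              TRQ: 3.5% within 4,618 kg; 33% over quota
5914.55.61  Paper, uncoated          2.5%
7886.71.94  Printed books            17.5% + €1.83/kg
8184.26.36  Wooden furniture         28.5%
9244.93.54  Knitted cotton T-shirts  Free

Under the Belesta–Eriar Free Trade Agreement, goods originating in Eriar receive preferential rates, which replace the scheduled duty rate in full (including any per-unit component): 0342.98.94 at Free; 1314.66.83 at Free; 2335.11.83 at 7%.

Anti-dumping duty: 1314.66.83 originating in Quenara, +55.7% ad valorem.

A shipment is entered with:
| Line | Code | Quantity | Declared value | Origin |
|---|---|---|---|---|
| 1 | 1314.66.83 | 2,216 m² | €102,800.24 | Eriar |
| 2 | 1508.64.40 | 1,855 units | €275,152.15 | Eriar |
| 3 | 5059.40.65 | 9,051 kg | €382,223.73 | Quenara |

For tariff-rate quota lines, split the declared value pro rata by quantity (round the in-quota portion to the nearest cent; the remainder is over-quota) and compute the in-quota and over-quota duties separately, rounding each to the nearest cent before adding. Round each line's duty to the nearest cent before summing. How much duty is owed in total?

Line 1 (1314.66.83, Eriar, 2,216 m², €102,800.24):
Base rate for 1314.66.83 is €2.93/m².
Origin Eriar qualifies under the Belesta–Eriar agreement and 1314.66.83 is covered: preferential rate Free applies instead.
The additional-duty order on 1314.66.83 targets Quenara, not Eriar; it does not apply.
Duty = €102,800.24 × 0% = €0.00.
Line 2 (1508.64.40, Eriar, 1,855 units, €275,152.15):
Base rate for 1508.64.40 is 11.5%.
Origin Eriar is the FTA partner but 1508.64.40 is not on the preference list; base rate stands.
Duty = €275,152.15 × 11.5% = €31,642.50.
Line 3 (5059.40.65, Quenara, 9,051 kg, €382,223.73):
Code 5059.40.65 is under a tariff-rate quota (threshold 4,618 kg). In-quota: 4,618 kg at 3.5%; over-quota: 4,433 kg at 33%.
Pro-rata value split: in-quota = €382,223.73 × 4,618/9,051 = €195,018.14; over-quota = €382,223.73 − €195,018.14 = €187,205.59.
In-quota duty = €195,018.14 × 3.5% = €6,825.63. Over-quota duty = €187,205.59 × 33% = €61,777.84.
Line duty = €6,825.63 + €61,777.84 = €68,603.47.
Total = €0.00 + €31,642.50 + €68,603.47 = €100,245.97.

€100,245.97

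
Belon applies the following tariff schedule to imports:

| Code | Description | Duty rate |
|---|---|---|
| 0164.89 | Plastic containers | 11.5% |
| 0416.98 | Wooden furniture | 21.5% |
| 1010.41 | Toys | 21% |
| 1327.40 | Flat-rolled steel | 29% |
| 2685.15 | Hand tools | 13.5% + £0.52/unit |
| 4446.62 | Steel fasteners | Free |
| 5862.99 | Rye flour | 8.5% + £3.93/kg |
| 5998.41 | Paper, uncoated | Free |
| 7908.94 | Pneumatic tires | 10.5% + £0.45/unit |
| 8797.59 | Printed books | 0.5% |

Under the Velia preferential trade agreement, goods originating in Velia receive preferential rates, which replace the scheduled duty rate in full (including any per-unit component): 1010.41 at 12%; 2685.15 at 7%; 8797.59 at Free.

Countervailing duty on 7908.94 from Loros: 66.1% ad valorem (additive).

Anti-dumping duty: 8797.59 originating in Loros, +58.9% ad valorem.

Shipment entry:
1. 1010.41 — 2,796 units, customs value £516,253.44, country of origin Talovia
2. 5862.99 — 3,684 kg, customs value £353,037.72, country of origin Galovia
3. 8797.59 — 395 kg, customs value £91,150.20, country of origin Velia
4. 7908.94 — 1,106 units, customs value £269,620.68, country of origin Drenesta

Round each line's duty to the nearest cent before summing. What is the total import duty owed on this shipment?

Line 1 (1010.41, Talovia, 2,796 units, £516,253.44):
Base rate for 1010.41 is 21%.
1010.41 has an FTA preferential rate, but origin Talovia is not Velia; base rate stands.
Duty = £516,253.44 × 21% = £108,413.22.
Line 2 (5862.99, Galovia, 3,684 kg, £353,037.72):
Base rate for 5862.99 is 8.5% + £3.93/kg.
Duty = £353,037.72 × 8.5% + 3,684 × £3.93 = £44,486.33.
Line 3 (8797.59, Velia, 395 kg, £91,150.20):
Base rate for 8797.59 is 0.5%.
Origin Velia qualifies under the Belon–Velia agreement and 8797.59 is covered: preferential rate Free applies instead.
The additional-duty order on 8797.59 targets Loros, not Velia; it does not apply.
Duty = £91,150.20 × 0% = £0.00.
Line 4 (7908.94, Drenesta, 1,106 units, £269,620.68):
Base rate for 7908.94 is 10.5% + £0.45/unit.
The additional-duty order on 7908.94 targets Loros, not Drenesta; it does not apply.
Duty = £269,620.68 × 10.5% + 1,106 × £0.45 = £28,807.87.
Total = £108,413.22 + £44,486.33 + £0.00 + £28,807.87 = £181,707.42.

£181,707.42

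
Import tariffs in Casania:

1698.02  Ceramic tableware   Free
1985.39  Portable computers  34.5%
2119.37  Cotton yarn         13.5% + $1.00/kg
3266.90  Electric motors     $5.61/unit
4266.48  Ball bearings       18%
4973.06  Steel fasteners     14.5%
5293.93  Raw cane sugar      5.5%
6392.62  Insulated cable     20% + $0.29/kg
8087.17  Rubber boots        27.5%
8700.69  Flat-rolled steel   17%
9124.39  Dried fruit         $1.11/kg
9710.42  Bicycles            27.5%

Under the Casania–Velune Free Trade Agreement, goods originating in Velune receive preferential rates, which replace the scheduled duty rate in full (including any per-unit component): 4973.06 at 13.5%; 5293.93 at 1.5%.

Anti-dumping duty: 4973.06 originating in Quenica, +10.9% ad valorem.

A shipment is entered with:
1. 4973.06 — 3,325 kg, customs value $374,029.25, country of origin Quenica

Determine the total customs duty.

$95,003.43

Line 1 (4973.06, Quenica, 3,325 kg, $374,029.25):
Base rate for 4973.06 is 14.5%.
4973.06 has an FTA preferential rate, but origin Quenica is not Velune; base rate stands.
Additional duty on 4973.06 from Quenica: +10.9%. Applied ad valorem rate: 14.5% + 10.9% = 25.4%.
Duty = $374,029.25 × 25.4% = $95,003.43.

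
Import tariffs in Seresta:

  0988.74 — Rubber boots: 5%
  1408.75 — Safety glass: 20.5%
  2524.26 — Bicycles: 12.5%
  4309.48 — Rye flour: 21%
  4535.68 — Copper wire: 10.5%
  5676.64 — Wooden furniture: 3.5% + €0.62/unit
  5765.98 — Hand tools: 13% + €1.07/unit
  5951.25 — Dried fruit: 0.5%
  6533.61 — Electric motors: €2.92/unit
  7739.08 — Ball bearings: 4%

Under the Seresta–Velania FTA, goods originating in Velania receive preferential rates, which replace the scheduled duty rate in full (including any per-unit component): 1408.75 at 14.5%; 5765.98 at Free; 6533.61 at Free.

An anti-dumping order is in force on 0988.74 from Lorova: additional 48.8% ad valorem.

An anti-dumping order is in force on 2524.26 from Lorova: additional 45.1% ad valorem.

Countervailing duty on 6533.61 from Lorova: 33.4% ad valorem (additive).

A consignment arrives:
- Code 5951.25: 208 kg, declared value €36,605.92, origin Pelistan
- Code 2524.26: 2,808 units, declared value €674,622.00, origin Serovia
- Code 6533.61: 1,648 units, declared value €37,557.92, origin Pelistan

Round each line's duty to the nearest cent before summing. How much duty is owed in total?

Line 1 (5951.25, Pelistan, 208 kg, €36,605.92):
Base rate for 5951.25 is 0.5%.
Duty = €36,605.92 × 0.5% = €183.03.
Line 2 (2524.26, Serovia, 2,808 units, €674,622.00):
Base rate for 2524.26 is 12.5%.
The additional-duty order on 2524.26 targets Lorova, not Serovia; it does not apply.
Duty = €674,622.00 × 12.5% = €84,327.75.
Line 3 (6533.61, Pelistan, 1,648 units, €37,557.92):
Base rate for 6533.61 is €2.92/unit.
6533.61 has an FTA preferential rate, but origin Pelistan is not Velania; base rate stands.
The additional-duty order on 6533.61 targets Lorova, not Pelistan; it does not apply.
Duty = 1,648 × €2.92 = €4,812.16.
Total = €183.03 + €84,327.75 + €4,812.16 = €89,322.94.

€89,322.94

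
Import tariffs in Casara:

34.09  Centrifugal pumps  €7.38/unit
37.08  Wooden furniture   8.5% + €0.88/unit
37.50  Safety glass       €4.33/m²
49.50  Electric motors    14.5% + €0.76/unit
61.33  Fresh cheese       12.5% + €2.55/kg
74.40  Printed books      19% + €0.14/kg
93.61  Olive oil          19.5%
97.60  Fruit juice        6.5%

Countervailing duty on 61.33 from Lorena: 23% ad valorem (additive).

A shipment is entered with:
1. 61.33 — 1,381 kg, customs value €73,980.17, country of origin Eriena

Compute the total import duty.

Line 1 (61.33, Eriena, 1,381 kg, €73,980.17):
Base rate for 61.33 is 12.5% + €2.55/kg.
The additional-duty order on 61.33 targets Lorena, not Eriena; it does not apply.
Duty = €73,980.17 × 12.5% + 1,381 × €2.55 = €12,769.07.

€12,769.07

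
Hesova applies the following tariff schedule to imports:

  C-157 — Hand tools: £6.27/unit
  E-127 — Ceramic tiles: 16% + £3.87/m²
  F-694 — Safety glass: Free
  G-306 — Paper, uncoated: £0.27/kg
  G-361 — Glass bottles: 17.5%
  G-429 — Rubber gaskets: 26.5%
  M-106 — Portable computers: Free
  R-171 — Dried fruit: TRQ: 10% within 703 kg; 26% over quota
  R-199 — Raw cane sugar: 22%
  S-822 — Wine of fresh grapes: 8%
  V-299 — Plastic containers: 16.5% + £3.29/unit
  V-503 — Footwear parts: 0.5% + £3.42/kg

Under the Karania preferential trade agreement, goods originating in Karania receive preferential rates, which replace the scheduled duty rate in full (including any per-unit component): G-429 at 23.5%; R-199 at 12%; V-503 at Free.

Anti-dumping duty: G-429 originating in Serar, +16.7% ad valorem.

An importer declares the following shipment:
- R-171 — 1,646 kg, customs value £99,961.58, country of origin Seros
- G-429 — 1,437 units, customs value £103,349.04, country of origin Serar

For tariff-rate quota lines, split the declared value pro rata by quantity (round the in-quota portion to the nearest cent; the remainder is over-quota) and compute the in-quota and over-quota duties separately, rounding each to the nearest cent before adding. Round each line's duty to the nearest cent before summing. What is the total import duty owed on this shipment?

Line 1 (R-171, Seros, 1,646 kg, £99,961.58):
Code R-171 is under a tariff-rate quota (threshold 703 kg). In-quota: 703 kg at 10%; over-quota: 943 kg at 26%.
Pro-rata value split: in-quota = £99,961.58 × 703/1,646 = £42,693.19; over-quota = £99,961.58 − £42,693.19 = £57,268.39.
In-quota duty = £42,693.19 × 10% = £4,269.32. Over-quota duty = £57,268.39 × 26% = £14,889.78.
Line duty = £4,269.32 + £14,889.78 = £19,159.10.
Line 2 (G-429, Serar, 1,437 units, £103,349.04):
Base rate for G-429 is 26.5%.
G-429 has an FTA preferential rate, but origin Serar is not Karania; base rate stands.
Additional duty on G-429 from Serar: +16.7%. Applied ad valorem rate: 26.5% + 16.7% = 43.2%.
Duty = £103,349.04 × 43.2% = £44,646.79.
Total = £19,159.10 + £44,646.79 = £63,805.89.

£63,805.89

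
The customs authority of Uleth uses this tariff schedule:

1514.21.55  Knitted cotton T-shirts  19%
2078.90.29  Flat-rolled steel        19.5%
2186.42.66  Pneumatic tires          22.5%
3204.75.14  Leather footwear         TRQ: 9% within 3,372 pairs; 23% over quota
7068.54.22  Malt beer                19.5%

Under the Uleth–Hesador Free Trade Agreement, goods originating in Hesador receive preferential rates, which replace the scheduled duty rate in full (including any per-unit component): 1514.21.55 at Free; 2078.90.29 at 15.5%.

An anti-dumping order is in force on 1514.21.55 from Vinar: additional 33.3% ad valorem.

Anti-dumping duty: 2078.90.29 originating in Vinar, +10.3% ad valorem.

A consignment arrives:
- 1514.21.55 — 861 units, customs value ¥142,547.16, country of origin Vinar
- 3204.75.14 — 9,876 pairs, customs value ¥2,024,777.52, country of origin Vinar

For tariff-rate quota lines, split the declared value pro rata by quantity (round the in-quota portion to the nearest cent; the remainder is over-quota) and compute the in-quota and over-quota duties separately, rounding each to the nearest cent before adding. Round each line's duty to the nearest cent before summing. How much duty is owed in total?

Line 1 (1514.21.55, Vinar, 861 units, ¥142,547.16):
Base rate for 1514.21.55 is 19%.
1514.21.55 has an FTA preferential rate, but origin Vinar is not Hesador; base rate stands.
Additional duty on 1514.21.55 from Vinar: +33.3%. Applied ad valorem rate: 19% + 33.3% = 52.3%.
Duty = ¥142,547.16 × 52.3% = ¥74,552.16.
Line 2 (3204.75.14, Vinar, 9,876 pairs, ¥2,024,777.52):
Code 3204.75.14 is under a tariff-rate quota (threshold 3,372 pairs). In-quota: 3,372 pairs at 9%; over-quota: 6,504 pairs at 23%.
Pro-rata value split: in-quota = ¥2,024,777.52 × 3,372/9,876 = ¥691,327.44; over-quota = ¥2,024,777.52 − ¥691,327.44 = ¥1,333,450.08.
In-quota duty = ¥691,327.44 × 9% = ¥62,219.47. Over-quota duty = ¥1,333,450.08 × 23% = ¥306,693.52.
Line duty = ¥62,219.47 + ¥306,693.52 = ¥368,912.99.
Total = ¥74,552.16 + ¥368,912.99 = ¥443,465.15.

¥443,465.15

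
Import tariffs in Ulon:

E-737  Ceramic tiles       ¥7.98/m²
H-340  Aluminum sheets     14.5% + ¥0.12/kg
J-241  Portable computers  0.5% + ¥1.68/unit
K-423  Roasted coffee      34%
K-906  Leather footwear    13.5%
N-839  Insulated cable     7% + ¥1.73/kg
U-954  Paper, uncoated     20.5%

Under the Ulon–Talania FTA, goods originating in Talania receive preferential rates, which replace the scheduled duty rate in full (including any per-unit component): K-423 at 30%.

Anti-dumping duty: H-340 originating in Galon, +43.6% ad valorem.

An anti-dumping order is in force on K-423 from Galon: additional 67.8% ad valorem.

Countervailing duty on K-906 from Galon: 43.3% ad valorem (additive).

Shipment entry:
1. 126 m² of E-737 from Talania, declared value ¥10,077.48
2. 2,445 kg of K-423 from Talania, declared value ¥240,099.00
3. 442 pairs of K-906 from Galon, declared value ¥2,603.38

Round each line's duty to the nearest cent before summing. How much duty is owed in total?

¥74,513.90

Line 1 (E-737, Talania, 126 m², ¥10,077.48):
Base rate for E-737 is ¥7.98/m².
Origin Talania is the FTA partner but E-737 is not on the preference list; base rate stands.
Duty = 126 × ¥7.98 = ¥1,005.48.
Line 2 (K-423, Talania, 2,445 kg, ¥240,099.00):
Base rate for K-423 is 34%.
Origin Talania qualifies under the Ulon–Talania agreement and K-423 is covered: preferential rate 30% applies instead.
The additional-duty order on K-423 targets Galon, not Talania; it does not apply.
Duty = ¥240,099.00 × 30% = ¥72,029.70.
Line 3 (K-906, Galon, 442 pairs, ¥2,603.38):
Base rate for K-906 is 13.5%.
Additional duty on K-906 from Galon: +43.3%. Applied ad valorem rate: 13.5% + 43.3% = 56.8%.
Duty = ¥2,603.38 × 56.8% = ¥1,478.72.
Total = ¥1,005.48 + ¥72,029.70 + ¥1,478.72 = ¥74,513.90.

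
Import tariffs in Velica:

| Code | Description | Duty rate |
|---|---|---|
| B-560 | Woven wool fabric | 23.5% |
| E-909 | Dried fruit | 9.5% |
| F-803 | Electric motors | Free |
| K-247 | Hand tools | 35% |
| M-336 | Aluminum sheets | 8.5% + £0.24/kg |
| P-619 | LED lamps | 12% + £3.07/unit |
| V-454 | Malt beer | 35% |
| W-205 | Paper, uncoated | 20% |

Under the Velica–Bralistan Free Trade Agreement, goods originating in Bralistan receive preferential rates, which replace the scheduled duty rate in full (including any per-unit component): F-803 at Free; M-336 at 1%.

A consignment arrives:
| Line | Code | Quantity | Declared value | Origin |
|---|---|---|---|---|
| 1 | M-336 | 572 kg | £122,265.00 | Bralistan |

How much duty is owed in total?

Line 1 (M-336, Bralistan, 572 kg, £122,265.00):
Base rate for M-336 is 8.5% + £0.24/kg.
Origin Bralistan qualifies under the Velica–Bralistan agreement and M-336 is covered: preferential rate 1% applies instead.
Duty = £122,265.00 × 1% = £1,222.65.

£1,222.65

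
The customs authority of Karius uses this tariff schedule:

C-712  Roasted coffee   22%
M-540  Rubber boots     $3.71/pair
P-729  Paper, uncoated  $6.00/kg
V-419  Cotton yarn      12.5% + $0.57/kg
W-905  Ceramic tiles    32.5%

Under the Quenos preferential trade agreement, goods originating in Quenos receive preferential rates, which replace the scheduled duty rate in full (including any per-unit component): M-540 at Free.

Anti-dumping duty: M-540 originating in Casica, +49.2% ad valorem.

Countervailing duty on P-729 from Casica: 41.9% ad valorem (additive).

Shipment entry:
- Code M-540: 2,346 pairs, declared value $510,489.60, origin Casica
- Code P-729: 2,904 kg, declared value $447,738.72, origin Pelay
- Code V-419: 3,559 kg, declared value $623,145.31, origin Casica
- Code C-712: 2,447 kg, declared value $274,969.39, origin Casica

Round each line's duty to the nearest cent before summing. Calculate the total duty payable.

Line 1 (M-540, Casica, 2,346 pairs, $510,489.60):
Base rate for M-540 is $3.71/pair.
M-540 has an FTA preferential rate, but origin Casica is not Quenos; base rate stands.
Additional duty on M-540 from Casica: +49.2% ad valorem. Applied ad valorem rate = 49.2%.
Duty = $510,489.60 × 49.2% + 2,346 × $3.71 = $259,864.54.
Line 2 (P-729, Pelay, 2,904 kg, $447,738.72):
Base rate for P-729 is $6.00/kg.
The additional-duty order on P-729 targets Casica, not Pelay; it does not apply.
Duty = 2,904 × $6.00 = $17,424.00.
Line 3 (V-419, Casica, 3,559 kg, $623,145.31):
Base rate for V-419 is 12.5% + $0.57/kg.
Duty = $623,145.31 × 12.5% + 3,559 × $0.57 = $79,921.79.
Line 4 (C-712, Casica, 2,447 kg, $274,969.39):
Base rate for C-712 is 22%.
Duty = $274,969.39 × 22% = $60,493.27.
Total = $259,864.54 + $17,424.00 + $79,921.79 + $60,493.27 = $417,703.60.

$417,703.60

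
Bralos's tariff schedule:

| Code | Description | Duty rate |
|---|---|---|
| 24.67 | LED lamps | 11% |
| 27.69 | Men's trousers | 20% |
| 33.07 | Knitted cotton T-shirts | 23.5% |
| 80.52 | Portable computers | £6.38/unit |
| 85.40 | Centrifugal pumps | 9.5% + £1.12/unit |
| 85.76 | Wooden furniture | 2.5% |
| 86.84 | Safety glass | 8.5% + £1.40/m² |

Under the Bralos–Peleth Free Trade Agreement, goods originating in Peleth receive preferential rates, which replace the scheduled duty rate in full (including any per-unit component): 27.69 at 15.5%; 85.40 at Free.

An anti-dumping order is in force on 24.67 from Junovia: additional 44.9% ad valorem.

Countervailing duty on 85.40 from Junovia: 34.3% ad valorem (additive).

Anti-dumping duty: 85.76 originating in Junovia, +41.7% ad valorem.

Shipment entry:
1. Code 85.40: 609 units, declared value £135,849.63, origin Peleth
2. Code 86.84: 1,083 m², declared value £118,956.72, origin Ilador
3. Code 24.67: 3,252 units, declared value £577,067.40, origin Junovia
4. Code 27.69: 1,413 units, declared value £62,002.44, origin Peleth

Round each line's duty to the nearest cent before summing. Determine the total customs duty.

Line 1 (85.40, Peleth, 609 units, £135,849.63):
Base rate for 85.40 is 9.5% + £1.12/unit.
Origin Peleth qualifies under the Bralos–Peleth agreement and 85.40 is covered: preferential rate Free applies instead.
The additional-duty order on 85.40 targets Junovia, not Peleth; it does not apply.
Duty = £135,849.63 × 0% = £0.00.
Line 2 (86.84, Ilador, 1,083 m², £118,956.72):
Base rate for 86.84 is 8.5% + £1.40/m².
Duty = £118,956.72 × 8.5% + 1,083 × £1.40 = £11,627.52.
Line 3 (24.67, Junovia, 3,252 units, £577,067.40):
Base rate for 24.67 is 11%.
Additional duty on 24.67 from Junovia: +44.9%. Applied ad valorem rate: 11% + 44.9% = 55.9%.
Duty = £577,067.40 × 55.9% = £322,580.68.
Line 4 (27.69, Peleth, 1,413 units, £62,002.44):
Base rate for 27.69 is 20%.
Origin Peleth qualifies under the Bralos–Peleth agreement and 27.69 is covered: preferential rate 15.5% applies instead.
Duty = £62,002.44 × 15.5% = £9,610.38.
Total = £0.00 + £11,627.52 + £322,580.68 + £9,610.38 = £343,818.58.

£343,818.58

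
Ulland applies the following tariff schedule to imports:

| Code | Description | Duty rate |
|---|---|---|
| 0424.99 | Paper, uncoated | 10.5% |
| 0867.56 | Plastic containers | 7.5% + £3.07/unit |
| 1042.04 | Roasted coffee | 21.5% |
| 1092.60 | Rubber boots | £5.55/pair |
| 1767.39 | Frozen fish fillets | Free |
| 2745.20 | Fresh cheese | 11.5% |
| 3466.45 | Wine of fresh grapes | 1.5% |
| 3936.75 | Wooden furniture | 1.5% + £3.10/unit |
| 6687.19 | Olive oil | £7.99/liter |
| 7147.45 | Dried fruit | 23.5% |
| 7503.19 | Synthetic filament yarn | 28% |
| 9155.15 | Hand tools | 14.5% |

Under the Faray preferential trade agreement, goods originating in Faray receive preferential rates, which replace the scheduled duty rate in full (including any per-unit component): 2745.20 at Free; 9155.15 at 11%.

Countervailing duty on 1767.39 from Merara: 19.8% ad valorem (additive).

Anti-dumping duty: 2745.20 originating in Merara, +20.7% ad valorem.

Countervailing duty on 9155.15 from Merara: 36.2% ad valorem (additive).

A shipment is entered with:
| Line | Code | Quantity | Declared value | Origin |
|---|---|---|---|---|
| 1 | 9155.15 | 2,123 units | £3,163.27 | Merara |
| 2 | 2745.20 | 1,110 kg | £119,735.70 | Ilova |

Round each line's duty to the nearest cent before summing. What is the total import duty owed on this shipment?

£15,373.39

Line 1 (9155.15, Merara, 2,123 units, £3,163.27):
Base rate for 9155.15 is 14.5%.
9155.15 has an FTA preferential rate, but origin Merara is not Faray; base rate stands.
Additional duty on 9155.15 from Merara: +36.2%. Applied ad valorem rate: 14.5% + 36.2% = 50.7%.
Duty = £3,163.27 × 50.7% = £1,603.78.
Line 2 (2745.20, Ilova, 1,110 kg, £119,735.70):
Base rate for 2745.20 is 11.5%.
2745.20 has an FTA preferential rate, but origin Ilova is not Faray; base rate stands.
The additional-duty order on 2745.20 targets Merara, not Ilova; it does not apply.
Duty = £119,735.70 × 11.5% = £13,769.61.
Total = £1,603.78 + £13,769.61 = £15,373.39.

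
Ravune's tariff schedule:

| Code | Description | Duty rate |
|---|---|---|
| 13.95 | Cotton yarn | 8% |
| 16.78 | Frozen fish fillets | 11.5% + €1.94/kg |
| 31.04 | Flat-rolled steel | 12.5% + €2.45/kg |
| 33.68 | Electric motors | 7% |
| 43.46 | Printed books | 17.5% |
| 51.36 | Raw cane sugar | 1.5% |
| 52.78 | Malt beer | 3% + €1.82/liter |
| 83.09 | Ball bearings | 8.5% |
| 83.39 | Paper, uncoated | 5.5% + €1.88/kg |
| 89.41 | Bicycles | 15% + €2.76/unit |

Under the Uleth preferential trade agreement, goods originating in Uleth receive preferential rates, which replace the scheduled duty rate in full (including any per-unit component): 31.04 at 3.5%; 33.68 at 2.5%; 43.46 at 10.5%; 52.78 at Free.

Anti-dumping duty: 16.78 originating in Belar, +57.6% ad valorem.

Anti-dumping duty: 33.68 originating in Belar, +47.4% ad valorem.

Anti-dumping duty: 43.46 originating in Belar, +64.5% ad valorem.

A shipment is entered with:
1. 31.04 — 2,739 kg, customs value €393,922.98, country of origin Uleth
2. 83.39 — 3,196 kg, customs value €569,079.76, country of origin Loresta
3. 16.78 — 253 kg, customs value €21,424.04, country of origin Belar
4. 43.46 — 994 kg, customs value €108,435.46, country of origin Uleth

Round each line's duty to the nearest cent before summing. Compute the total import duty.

€77,775.72

Line 1 (31.04, Uleth, 2,739 kg, €393,922.98):
Base rate for 31.04 is 12.5% + €2.45/kg.
Origin Uleth qualifies under the Ravune–Uleth agreement and 31.04 is covered: preferential rate 3.5% applies instead.
Duty = €393,922.98 × 3.5% = €13,787.30.
Line 2 (83.39, Loresta, 3,196 kg, €569,079.76):
Base rate for 83.39 is 5.5% + €1.88/kg.
Duty = €569,079.76 × 5.5% + 3,196 × €1.88 = €37,307.87.
Line 3 (16.78, Belar, 253 kg, €21,424.04):
Base rate for 16.78 is 11.5% + €1.94/kg.
Additional duty on 16.78 from Belar: +57.6%. Applied ad valorem rate: 11.5% + 57.6% = 69.1%.
Duty = €21,424.04 × 69.1% + 253 × €1.94 = €15,294.83.
Line 4 (43.46, Uleth, 994 kg, €108,435.46):
Base rate for 43.46 is 17.5%.
Origin Uleth qualifies under the Ravune–Uleth agreement and 43.46 is covered: preferential rate 10.5% applies instead.
The additional-duty order on 43.46 targets Belar, not Uleth; it does not apply.
Duty = €108,435.46 × 10.5% = €11,385.72.
Total = €13,787.30 + €37,307.87 + €15,294.83 + €11,385.72 = €77,775.72.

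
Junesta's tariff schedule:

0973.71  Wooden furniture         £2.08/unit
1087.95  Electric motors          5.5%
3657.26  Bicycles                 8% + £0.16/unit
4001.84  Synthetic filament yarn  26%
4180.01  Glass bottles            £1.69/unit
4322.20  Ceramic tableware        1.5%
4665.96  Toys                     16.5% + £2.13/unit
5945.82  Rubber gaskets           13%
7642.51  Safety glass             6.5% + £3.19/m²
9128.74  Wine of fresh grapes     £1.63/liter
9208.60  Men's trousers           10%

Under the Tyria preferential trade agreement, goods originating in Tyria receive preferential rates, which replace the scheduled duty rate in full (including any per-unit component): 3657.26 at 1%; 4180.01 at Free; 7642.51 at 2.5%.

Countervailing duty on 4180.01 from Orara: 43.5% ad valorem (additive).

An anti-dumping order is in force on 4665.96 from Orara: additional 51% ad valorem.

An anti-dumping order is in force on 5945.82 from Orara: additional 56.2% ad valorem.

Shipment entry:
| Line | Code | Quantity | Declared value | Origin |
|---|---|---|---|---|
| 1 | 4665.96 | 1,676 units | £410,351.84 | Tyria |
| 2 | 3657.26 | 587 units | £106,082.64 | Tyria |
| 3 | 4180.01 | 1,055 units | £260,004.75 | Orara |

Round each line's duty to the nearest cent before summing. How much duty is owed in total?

Line 1 (4665.96, Tyria, 1,676 units, £410,351.84):
Base rate for 4665.96 is 16.5% + £2.13/unit.
Origin Tyria is the FTA partner but 4665.96 is not on the preference list; base rate stands.
The additional-duty order on 4665.96 targets Orara, not Tyria; it does not apply.
Duty = £410,351.84 × 16.5% + 1,676 × £2.13 = £71,277.93.
Line 2 (3657.26, Tyria, 587 units, £106,082.64):
Base rate for 3657.26 is 8% + £0.16/unit.
Origin Tyria qualifies under the Junesta–Tyria agreement and 3657.26 is covered: preferential rate 1% applies instead.
Duty = £106,082.64 × 1% = £1,060.83.
Line 3 (4180.01, Orara, 1,055 units, £260,004.75):
Base rate for 4180.01 is £1.69/unit.
4180.01 has an FTA preferential rate, but origin Orara is not Tyria; base rate stands.
Additional duty on 4180.01 from Orara: +43.5% ad valorem. Applied ad valorem rate = 43.5%.
Duty = £260,004.75 × 43.5% + 1,055 × £1.69 = £114,885.02.
Total = £71,277.93 + £1,060.83 + £114,885.02 = £187,223.78.

£187,223.78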